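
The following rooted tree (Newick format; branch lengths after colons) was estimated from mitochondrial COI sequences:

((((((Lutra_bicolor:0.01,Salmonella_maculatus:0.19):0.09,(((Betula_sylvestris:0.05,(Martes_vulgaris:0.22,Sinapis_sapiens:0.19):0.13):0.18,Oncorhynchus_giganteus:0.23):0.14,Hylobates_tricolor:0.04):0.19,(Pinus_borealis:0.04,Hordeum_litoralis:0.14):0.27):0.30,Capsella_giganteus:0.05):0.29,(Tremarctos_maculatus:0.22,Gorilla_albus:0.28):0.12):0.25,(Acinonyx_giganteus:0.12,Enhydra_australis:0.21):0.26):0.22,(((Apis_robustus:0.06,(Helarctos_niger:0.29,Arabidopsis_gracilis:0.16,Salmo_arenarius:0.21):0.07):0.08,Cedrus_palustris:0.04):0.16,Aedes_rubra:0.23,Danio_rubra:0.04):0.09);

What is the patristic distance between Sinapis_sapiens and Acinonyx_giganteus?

2.05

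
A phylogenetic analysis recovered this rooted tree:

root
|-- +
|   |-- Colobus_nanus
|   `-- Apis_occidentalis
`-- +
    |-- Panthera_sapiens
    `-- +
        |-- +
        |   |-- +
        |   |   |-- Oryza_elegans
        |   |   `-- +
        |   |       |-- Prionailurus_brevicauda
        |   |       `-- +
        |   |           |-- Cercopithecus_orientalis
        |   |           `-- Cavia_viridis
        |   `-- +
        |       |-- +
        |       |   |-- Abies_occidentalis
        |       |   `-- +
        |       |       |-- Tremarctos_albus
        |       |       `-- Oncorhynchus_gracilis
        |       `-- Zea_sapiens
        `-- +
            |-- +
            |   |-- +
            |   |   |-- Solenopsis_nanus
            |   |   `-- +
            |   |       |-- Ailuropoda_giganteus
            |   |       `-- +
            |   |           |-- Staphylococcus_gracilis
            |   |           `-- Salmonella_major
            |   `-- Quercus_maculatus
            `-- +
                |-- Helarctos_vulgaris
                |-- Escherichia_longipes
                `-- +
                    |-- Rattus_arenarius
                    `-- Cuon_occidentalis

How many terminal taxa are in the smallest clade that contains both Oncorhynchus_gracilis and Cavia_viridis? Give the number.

The MRCA of Oncorhynchus_gracilis and Cavia_viridis is the node subtending ((Oryza_elegans,(Prionailurus_brevicauda,(Cercopithecus_orientalis,Cavia_viridis))),((Abies_occidentalis,(Tremarctos_albus,Oncorhynchus_gracilis)),Zea_sapiens)).
That clade contains 8 terminal taxa: Abies_occidentalis, Cavia_viridis, Cercopithecus_orientalis, Oncorhynchus_gracilis, Oryza_elegans, Prionailurus_brevicauda, Tremarctos_albus, Zea_sapiens.

8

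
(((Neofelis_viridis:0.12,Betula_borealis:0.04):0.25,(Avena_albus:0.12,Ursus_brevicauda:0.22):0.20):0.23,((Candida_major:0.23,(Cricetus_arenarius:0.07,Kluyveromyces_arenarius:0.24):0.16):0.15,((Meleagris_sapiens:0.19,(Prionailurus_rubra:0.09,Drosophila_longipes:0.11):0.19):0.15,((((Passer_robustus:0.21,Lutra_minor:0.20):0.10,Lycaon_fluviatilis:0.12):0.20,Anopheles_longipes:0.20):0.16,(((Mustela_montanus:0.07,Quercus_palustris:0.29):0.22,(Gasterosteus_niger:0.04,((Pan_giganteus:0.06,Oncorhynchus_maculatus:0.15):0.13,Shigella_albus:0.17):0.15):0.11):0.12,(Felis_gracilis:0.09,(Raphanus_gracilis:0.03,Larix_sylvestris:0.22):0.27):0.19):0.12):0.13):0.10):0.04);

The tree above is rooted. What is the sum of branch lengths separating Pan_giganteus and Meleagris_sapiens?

1.16

The path runs Pan_giganteus → … → MRCA → … → Meleagris_sapiens; the MRCA is the node subtending ((Meleagris_sapiens,(Prionailurus_rubra,Drosophila_longipes)),((((Passer_robustus,Lutra_minor),Lycaon_fluviatilis),Anopheles_longipes),(((Mustela_montanus,Quercus_palustris),(Gasterosteus_niger,((Pan_giganteus,Oncorhynchus_maculatus),Shigella_albus))),(Felis_gracilis,(Raphanus_gracilis,Larix_sylvestris))))).
Branch lengths along that path: 0.06 + 0.13 + 0.15 + 0.11 + 0.12 + 0.12 + 0.13 + 0.15 + 0.19 = 1.16.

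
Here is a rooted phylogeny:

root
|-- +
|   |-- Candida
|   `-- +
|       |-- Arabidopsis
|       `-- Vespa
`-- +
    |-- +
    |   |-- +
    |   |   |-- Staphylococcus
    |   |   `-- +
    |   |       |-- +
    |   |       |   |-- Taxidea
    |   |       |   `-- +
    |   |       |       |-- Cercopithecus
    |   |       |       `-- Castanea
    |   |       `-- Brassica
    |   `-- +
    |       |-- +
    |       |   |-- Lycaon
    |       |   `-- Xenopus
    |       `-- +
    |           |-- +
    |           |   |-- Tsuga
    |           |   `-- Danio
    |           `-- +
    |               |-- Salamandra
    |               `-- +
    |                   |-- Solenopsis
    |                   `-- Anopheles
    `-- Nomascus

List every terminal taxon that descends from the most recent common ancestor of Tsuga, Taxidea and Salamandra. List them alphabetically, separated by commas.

Tracing Tsuga: it sits inside (Tsuga,Danio).
Tracing Taxidea: it sits inside (Taxidea,(Cercopithecus,Castanea)).
Tracing Salamandra: it sits inside (Salamandra,(Solenopsis,Anopheles)).
The smallest clade enclosing all 3 is ((Staphylococcus,((Taxidea,(Cercopithecus,Castanea)),Brassica)),((Lycaon,Xenopus),((Tsuga,Danio),(Salamandra,(Solenopsis,Anopheles))))); the answer is its 12 terminal taxa in alphabetical order.

Anopheles, Brassica, Castanea, Cercopithecus, Danio, Lycaon, Salamandra, Solenopsis, Staphylococcus, Taxidea, Tsuga, Xenopus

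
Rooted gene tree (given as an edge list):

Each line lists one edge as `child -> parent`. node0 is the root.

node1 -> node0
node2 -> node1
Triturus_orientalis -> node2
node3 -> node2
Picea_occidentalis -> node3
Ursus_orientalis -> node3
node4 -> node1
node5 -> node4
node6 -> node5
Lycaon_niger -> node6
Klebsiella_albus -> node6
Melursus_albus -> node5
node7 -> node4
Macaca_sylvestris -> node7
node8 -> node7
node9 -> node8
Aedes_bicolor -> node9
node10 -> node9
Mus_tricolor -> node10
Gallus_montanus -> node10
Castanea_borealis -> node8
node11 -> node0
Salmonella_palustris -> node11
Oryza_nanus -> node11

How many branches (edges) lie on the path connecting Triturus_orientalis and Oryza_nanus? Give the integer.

5

The MRCA of Triturus_orientalis and Oryza_nanus is the root of the tree.
From Triturus_orientalis up to that node: 3 branches. From Oryza_nanus up to the same node: 2 branches. Total: 3 + 2 = 5.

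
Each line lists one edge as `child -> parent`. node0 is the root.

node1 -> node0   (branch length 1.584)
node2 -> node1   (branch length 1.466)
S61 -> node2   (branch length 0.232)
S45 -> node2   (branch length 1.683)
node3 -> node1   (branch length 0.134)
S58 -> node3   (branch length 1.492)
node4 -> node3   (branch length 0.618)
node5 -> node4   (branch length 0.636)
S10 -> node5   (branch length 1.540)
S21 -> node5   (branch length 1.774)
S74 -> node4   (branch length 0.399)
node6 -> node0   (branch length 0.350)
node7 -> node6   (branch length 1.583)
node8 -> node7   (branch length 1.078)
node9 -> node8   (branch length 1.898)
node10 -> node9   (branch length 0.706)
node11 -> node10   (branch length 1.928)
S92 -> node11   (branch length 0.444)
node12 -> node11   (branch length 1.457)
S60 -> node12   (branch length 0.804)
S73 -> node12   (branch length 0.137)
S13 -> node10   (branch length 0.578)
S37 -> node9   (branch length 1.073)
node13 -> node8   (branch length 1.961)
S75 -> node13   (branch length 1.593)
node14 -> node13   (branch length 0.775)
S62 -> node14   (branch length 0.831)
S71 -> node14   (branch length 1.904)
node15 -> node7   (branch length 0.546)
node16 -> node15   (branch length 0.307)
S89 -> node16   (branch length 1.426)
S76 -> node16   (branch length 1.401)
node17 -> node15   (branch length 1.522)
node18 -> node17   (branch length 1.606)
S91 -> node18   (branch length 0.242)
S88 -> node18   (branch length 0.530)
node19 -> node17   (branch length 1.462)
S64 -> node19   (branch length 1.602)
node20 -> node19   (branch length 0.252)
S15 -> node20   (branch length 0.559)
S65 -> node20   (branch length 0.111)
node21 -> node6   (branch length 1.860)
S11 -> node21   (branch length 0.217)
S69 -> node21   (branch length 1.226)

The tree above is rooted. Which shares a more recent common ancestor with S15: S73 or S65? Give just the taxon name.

The MRCA of S15 and S65 subtends (S15,S65) (2 taxa).
The MRCA of S15 and S73 subtends (((((S92,(S60,S73)),S13),S37),(S75,(S62,S71))),((S89,S76),((S91,S88),(S64,(S15,S65))))) (15 taxa).
The first is nested inside the second, so S15 shares a more recent common ancestor with S65.

S65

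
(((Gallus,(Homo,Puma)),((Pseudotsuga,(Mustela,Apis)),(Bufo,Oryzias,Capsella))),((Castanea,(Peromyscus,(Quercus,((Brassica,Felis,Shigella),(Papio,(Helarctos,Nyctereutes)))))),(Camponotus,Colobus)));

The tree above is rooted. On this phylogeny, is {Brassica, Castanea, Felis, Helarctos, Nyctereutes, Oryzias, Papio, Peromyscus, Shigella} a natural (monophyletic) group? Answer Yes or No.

The MRCA of the listed taxa is the root, so the smallest clade containing them is the whole tree.
That clade also contains Apis, Bufo, Camponotus, Capsella, Colobus, Gallus, Homo, Mustela, Pseudotsuga, Puma, Quercus, which are not in the proposed group, so the group is not monophyletic.

No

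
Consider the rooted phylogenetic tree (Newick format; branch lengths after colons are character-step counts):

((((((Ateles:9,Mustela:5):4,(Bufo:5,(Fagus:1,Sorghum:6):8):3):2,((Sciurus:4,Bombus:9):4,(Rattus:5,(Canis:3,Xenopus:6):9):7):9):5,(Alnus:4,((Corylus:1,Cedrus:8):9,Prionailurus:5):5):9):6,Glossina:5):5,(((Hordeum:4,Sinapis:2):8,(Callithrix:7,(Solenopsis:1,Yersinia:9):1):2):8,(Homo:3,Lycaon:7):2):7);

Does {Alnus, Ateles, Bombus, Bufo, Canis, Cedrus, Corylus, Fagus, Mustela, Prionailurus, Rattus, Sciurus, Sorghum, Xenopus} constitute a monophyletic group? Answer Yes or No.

The most recent common ancestor of these taxa subtends ((((Ateles,Mustela),(Bufo,(Fagus,Sorghum))),((Sciurus,Bombus),(Rattus,(Canis,Xenopus)))),(Alnus,((Corylus,Cedrus),Prionailurus))).
That clade has exactly 14 tips — every listed taxon and nothing else — so the group is monophyletic.

Yes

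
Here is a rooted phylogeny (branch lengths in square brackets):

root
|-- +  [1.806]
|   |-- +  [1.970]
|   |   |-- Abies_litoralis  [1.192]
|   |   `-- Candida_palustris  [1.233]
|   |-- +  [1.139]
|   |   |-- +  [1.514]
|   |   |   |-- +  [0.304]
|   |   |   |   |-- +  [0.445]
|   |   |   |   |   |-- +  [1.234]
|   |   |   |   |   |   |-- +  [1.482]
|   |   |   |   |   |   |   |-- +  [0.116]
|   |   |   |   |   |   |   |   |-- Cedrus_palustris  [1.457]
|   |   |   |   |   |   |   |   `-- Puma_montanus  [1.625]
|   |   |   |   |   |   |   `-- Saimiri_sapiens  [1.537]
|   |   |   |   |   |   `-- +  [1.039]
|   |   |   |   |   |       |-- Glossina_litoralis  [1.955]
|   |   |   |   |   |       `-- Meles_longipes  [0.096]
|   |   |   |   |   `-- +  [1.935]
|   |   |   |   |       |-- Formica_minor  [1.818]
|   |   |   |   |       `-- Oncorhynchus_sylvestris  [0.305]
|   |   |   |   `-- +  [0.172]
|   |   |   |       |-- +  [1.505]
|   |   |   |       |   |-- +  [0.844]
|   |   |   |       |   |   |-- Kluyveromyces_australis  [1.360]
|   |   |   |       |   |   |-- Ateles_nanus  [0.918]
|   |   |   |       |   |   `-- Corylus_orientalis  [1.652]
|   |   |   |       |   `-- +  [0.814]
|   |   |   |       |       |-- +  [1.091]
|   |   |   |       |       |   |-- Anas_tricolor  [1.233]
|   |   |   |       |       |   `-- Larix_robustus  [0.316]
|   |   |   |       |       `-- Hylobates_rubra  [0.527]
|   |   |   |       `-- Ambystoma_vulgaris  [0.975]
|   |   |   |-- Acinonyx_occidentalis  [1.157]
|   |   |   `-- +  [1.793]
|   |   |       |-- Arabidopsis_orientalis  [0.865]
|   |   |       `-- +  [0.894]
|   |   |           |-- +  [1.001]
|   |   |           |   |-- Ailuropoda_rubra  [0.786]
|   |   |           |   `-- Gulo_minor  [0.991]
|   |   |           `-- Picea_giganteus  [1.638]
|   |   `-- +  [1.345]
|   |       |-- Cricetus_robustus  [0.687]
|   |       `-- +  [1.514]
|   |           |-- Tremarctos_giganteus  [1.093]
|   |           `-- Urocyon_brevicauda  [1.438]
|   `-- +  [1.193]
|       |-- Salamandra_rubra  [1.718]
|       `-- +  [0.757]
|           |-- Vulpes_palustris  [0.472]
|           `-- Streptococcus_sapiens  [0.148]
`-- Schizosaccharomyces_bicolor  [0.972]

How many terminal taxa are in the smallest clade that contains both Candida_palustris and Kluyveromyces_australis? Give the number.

The MRCA of Candida_palustris and Kluyveromyces_australis is the node subtending ((Abies_litoralis,Candida_palustris),(((((((Cedrus_palustris,Puma_montanus),Saimiri_sapiens),(Glossina_litoralis,Meles_longipes)),(Formica_minor,Oncorhynchus_sylvestris)),(((Kluyveromyces_australis,Ateles_nanus,Corylus_orientalis),((Anas_tricolor,Larix_robustus),Hylobates_rubra)),Ambystoma_vulgaris)),Acinonyx_occidentalis,(Arabidopsis_orientalis,((Ailuropoda_rubra,Gulo_minor),Picea_giganteus))),(Cricetus_robustus,(Tremarctos_giganteus,Urocyon_brevicauda))),(Salamandra_rubra,(Vulpes_palustris,Streptococcus_sapiens))).
That clade contains 27 terminal taxa: Abies_litoralis, Acinonyx_occidentalis, Ailuropoda_rubra, Ambystoma_vulgaris, Anas_tricolor, Arabidopsis_orientalis, Ateles_nanus, Candida_palustris, Cedrus_palustris, Corylus_orientalis, Cricetus_robustus, Formica_minor, Glossina_litoralis, Gulo_minor, Hylobates_rubra, Kluyveromyces_australis, Larix_robustus, Meles_longipes, Oncorhynchus_sylvestris, Picea_giganteus, Puma_montanus, Saimiri_sapiens, Salamandra_rubra, Streptococcus_sapiens, Tremarctos_giganteus, Urocyon_brevicauda, Vulpes_palustris.

27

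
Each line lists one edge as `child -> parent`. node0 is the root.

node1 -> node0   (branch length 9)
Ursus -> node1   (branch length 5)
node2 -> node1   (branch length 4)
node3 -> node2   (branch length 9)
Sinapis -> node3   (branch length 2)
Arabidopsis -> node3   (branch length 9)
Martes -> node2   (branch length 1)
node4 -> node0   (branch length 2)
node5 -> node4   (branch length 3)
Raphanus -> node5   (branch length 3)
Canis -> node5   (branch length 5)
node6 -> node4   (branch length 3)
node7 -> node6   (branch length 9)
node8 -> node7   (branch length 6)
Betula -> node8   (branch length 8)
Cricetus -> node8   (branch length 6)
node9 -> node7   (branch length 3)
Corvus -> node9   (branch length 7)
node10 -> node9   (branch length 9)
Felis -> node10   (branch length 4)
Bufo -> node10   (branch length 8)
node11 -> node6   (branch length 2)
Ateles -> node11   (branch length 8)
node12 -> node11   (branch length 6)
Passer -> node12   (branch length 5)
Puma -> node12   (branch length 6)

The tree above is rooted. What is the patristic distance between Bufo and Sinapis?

The path runs Bufo → … → MRCA → … → Sinapis; the MRCA is the root of the tree.
Branch lengths along that path: 8 + 9 + 3 + 9 + 3 + 2 + 9 + 4 + 9 + 2 = 58.

58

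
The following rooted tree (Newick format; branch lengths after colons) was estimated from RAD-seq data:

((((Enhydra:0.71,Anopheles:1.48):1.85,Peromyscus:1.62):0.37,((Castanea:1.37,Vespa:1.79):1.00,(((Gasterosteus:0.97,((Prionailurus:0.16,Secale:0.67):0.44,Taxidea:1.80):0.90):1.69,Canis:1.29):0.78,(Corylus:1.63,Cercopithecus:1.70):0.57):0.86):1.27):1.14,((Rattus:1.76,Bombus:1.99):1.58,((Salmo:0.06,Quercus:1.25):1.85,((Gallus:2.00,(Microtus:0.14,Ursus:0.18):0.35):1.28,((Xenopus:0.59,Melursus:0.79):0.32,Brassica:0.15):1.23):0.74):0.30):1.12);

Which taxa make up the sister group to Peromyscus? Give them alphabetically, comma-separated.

Anopheles, Enhydra

Peromyscus attaches to the tree at the node subtending ((Enhydra,Anopheles),Peromyscus).
The other lineage descending from that same node — the sister group — is (Enhydra,Anopheles); its 2 tips in alphabetical order are the answer.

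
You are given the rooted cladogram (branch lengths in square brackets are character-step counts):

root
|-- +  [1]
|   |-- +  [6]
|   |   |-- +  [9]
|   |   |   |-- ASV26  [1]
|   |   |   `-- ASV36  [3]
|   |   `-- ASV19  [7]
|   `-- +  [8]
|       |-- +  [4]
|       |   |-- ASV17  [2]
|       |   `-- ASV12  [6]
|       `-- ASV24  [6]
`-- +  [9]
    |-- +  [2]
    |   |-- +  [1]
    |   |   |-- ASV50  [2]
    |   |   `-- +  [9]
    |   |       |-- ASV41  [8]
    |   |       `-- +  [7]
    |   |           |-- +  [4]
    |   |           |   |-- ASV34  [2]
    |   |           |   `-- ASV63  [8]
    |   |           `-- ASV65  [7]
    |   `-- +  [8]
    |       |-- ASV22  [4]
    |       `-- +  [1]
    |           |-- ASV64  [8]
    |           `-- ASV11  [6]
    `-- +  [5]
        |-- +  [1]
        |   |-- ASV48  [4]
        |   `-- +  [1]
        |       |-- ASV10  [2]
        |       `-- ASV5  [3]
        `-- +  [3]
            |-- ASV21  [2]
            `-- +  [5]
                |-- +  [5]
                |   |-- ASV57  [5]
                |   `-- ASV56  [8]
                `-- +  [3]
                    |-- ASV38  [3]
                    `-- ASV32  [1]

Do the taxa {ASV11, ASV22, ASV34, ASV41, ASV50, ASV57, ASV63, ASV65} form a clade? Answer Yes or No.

The MRCA of the listed taxa subtends (((ASV50,(ASV41,((ASV34,ASV63),ASV65))),(ASV22,(ASV64,ASV11))),((ASV48,(ASV10,ASV5)),(ASV21,((ASV57,ASV56),(ASV38,ASV32))))).
That clade also contains ASV10, ASV21, ASV32, ASV38, ASV48, ASV5, ASV56, ASV64, which are not in the proposed group, so the group is not monophyletic.

No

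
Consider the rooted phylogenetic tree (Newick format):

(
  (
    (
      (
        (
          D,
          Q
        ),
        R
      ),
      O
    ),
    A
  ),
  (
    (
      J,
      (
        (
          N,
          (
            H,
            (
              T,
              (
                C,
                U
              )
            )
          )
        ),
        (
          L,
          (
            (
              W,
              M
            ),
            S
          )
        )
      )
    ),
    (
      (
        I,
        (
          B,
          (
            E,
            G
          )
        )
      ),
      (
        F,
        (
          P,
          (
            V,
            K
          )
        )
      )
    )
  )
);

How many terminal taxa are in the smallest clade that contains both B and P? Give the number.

The MRCA of B and P is the node subtending ((I,(B,(E,G))),(F,(P,(V,K)))).
That clade contains 8 terminal taxa: B, E, F, G, I, K, P, V.

8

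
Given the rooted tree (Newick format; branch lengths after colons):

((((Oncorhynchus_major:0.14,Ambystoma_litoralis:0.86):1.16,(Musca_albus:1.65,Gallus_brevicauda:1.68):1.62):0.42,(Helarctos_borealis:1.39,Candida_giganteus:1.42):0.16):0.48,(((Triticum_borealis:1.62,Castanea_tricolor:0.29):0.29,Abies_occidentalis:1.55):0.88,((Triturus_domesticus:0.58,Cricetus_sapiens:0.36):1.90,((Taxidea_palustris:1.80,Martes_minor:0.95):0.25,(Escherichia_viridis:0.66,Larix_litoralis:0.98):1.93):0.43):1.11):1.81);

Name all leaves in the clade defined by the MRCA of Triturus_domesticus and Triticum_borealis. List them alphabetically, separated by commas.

Tracing Triturus_domesticus: it sits inside (Triturus_domesticus,Cricetus_sapiens).
Tracing Triticum_borealis: it sits inside (Triticum_borealis,Castanea_tricolor).
The smallest clade enclosing both is (((Triticum_borealis,Castanea_tricolor),Abies_occidentalis),((Triturus_domesticus,Cricetus_sapiens),((Taxidea_palustris,Martes_minor),(Escherichia_viridis,Larix_litoralis)))); the answer is its 9 terminal taxa in alphabetical order.

Abies_occidentalis, Castanea_tricolor, Cricetus_sapiens, Escherichia_viridis, Larix_litoralis, Martes_minor, Taxidea_palustris, Triticum_borealis, Triturus_domesticus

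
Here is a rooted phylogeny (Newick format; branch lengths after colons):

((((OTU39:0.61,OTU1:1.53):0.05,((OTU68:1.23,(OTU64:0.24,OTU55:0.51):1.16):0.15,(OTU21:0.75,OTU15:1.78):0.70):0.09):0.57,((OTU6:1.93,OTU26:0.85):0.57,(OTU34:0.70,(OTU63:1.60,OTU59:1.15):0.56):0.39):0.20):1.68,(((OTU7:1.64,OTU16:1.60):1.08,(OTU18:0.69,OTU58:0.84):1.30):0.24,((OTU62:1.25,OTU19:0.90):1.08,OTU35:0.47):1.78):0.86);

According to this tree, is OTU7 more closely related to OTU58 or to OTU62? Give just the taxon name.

OTU58

The MRCA of OTU7 and OTU58 subtends ((OTU7,OTU16),(OTU18,OTU58)) (4 taxa).
The MRCA of OTU7 and OTU62 subtends (((OTU7,OTU16),(OTU18,OTU58)),((OTU62,OTU19),OTU35)) (7 taxa).
The first is nested inside the second, so OTU7 shares a more recent common ancestor with OTU58.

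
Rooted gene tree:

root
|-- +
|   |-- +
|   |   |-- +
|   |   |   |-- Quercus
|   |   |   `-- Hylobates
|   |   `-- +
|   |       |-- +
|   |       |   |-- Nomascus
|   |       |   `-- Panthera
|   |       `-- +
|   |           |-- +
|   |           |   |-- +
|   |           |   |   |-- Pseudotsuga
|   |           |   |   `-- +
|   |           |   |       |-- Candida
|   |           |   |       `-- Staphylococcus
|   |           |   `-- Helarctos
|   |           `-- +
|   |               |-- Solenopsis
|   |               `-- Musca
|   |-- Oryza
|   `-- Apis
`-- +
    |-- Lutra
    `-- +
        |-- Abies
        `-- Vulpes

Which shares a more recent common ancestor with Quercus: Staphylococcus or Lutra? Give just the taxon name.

The MRCA of Quercus and Staphylococcus subtends ((Quercus,Hylobates),((Nomascus,Panthera),(((Pseudotsuga,(Candida,Staphylococcus)),Helarctos),(Solenopsis,Musca)))) (10 taxa).
The MRCA of Quercus and Lutra is the root, subtending the entire tree (15 taxa).
The first is nested inside the second, so Quercus shares a more recent common ancestor with Staphylococcus.

Staphylococcus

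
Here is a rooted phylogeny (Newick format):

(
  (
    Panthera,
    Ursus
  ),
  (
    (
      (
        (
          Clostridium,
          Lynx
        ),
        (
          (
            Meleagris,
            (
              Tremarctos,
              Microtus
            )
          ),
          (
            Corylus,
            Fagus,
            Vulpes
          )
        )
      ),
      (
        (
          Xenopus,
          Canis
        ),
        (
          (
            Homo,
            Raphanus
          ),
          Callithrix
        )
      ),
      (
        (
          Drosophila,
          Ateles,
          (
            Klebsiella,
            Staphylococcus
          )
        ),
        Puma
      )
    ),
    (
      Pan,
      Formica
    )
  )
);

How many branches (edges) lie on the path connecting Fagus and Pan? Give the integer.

The MRCA of Fagus and Pan is the node subtending ((((Clostridium,Lynx),((Meleagris,(Tremarctos,Microtus)),(Corylus,Fagus,Vulpes))),((Xenopus,Canis),((Homo,Raphanus),Callithrix)),((Drosophila,Ateles,(Klebsiella,Staphylococcus)),Puma)),(Pan,Formica)).
From Fagus up to that node: 5 branches. From Pan up to the same node: 2 branches. Total: 5 + 2 = 7.

7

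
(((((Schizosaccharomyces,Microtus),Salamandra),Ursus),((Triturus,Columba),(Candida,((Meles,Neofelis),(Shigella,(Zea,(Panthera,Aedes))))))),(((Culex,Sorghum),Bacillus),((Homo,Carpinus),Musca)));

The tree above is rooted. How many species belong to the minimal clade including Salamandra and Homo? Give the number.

The MRCA of Salamandra and Homo is the root, so the clade is the entire tree.
That clade contains 19 terminal taxa: Aedes, Bacillus, Candida, Carpinus, Columba, Culex, Homo, Meles, Microtus, Musca, Neofelis, Panthera, Salamandra, Schizosaccharomyces, Shigella, Sorghum, Triturus, Ursus, Zea.

19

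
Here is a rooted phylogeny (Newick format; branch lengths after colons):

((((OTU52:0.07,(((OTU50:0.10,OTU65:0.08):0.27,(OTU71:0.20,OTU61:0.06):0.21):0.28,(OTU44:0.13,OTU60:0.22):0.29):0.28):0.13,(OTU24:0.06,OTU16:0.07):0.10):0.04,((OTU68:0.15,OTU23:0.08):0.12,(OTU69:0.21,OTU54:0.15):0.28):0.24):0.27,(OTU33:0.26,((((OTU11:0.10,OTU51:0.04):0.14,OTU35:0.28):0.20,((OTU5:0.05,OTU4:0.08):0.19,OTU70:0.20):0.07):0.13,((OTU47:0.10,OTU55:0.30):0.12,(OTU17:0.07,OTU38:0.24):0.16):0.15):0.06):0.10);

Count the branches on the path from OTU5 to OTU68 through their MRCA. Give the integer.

10

The MRCA of OTU5 and OTU68 is the root of the tree.
From OTU5 up to that node: 6 branches. From OTU68 up to the same node: 4 branches. Total: 6 + 4 = 10.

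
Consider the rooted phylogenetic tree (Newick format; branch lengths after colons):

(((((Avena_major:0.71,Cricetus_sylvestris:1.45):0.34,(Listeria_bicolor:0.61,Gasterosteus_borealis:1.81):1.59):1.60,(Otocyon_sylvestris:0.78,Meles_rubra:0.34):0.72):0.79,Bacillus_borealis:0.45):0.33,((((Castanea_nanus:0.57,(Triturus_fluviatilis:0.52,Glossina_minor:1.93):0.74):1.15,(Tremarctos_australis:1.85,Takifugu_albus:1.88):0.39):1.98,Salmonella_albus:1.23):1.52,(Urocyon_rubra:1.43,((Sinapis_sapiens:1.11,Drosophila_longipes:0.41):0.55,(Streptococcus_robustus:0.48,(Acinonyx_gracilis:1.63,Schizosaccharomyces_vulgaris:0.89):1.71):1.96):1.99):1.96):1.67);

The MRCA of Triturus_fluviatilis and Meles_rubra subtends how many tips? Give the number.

19

The MRCA of Triturus_fluviatilis and Meles_rubra is the root, so the clade is the entire tree.
That clade contains 19 terminal taxa: Acinonyx_gracilis, Avena_major, Bacillus_borealis, Castanea_nanus, Cricetus_sylvestris, Drosophila_longipes, Gasterosteus_borealis, Glossina_minor, Listeria_bicolor, Meles_rubra, Otocyon_sylvestris, Salmonella_albus, Schizosaccharomyces_vulgaris, Sinapis_sapiens, Streptococcus_robustus, Takifugu_albus, Tremarctos_australis, Triturus_fluviatilis, Urocyon_rubra.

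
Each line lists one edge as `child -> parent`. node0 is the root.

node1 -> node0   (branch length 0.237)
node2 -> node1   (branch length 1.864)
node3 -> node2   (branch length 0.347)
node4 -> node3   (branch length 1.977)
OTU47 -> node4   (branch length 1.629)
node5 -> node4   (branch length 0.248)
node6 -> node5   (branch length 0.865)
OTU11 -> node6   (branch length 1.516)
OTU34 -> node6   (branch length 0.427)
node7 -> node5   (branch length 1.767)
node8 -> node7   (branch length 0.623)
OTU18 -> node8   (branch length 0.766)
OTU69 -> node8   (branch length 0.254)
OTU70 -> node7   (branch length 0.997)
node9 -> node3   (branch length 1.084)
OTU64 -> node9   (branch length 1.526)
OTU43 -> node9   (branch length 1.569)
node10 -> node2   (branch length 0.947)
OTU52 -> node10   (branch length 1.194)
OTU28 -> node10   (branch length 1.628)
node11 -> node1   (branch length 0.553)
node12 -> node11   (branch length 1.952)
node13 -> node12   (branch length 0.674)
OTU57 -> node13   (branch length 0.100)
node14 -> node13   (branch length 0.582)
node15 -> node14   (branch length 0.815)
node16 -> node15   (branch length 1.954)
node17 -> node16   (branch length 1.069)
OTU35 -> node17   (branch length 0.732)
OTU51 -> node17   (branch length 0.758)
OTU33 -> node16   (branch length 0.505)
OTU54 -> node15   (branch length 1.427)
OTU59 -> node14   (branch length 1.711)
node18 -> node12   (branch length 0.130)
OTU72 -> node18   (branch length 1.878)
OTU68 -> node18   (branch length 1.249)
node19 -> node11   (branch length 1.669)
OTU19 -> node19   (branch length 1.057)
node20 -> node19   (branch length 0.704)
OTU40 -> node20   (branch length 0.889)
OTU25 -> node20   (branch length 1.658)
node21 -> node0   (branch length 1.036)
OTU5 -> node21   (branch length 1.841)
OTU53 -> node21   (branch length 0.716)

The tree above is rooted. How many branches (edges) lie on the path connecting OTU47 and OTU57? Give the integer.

The MRCA of OTU47 and OTU57 is the node subtending ((((OTU47,((OTU11,OTU34),((OTU18,OTU69),OTU70))),(OTU64,OTU43)),(OTU52,OTU28)),(((OTU57,((((OTU35,OTU51),OTU33),OTU54),OTU59)),(OTU72,OTU68)),(OTU19,(OTU40,OTU25)))).
From OTU47 up to that node: 4 branches. From OTU57 up to the same node: 4 branches. Total: 4 + 4 = 8.

8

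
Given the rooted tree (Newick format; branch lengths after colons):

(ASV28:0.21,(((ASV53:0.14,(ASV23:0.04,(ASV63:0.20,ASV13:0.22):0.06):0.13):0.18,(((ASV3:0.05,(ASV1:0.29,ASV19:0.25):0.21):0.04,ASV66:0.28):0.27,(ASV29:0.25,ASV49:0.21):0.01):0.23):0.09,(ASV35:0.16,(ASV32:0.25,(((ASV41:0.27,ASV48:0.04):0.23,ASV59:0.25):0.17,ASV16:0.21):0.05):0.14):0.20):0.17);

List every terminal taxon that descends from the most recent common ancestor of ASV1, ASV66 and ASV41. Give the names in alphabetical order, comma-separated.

ASV1, ASV13, ASV16, ASV19, ASV23, ASV29, ASV3, ASV32, ASV35, ASV41, ASV48, ASV49, ASV53, ASV59, ASV63, ASV66

Tracing ASV1: it sits inside (ASV1,ASV19).
Tracing ASV66: it sits inside ((ASV3,(ASV1,ASV19)),ASV66).
Tracing ASV41: it sits inside (ASV41,ASV48).
The smallest clade enclosing all 3 is (((ASV53,(ASV23,(ASV63,ASV13))),(((ASV3,(ASV1,ASV19)),ASV66),(ASV29,ASV49))),(ASV35,(ASV32,(((ASV41,ASV48),ASV59),ASV16)))); the answer is its 16 terminal taxa in alphabetical order.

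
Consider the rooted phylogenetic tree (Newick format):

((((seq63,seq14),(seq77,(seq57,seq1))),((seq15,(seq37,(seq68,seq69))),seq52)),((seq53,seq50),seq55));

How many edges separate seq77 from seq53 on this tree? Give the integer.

7

The MRCA of seq77 and seq53 is the root of the tree.
From seq77 up to that node: 4 branches. From seq53 up to the same node: 3 branches. Total: 4 + 3 = 7.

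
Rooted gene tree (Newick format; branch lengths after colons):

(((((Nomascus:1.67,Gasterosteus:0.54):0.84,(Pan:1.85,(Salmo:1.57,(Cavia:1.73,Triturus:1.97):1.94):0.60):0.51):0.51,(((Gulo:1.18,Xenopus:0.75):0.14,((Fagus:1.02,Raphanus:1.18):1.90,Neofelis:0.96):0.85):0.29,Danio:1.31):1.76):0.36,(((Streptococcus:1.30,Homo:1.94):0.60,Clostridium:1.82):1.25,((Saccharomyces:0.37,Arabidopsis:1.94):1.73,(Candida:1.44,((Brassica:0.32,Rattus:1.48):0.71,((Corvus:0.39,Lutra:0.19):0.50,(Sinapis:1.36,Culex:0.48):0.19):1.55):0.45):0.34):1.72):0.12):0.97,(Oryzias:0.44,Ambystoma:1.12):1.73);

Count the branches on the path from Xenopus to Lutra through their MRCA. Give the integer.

12

The MRCA of Xenopus and Lutra is the node subtending ((((Nomascus,Gasterosteus),(Pan,(Salmo,(Cavia,Triturus)))),(((Gulo,Xenopus),((Fagus,Raphanus),Neofelis)),Danio)),(((Streptococcus,Homo),Clostridium),((Saccharomyces,Arabidopsis),(Candida,((Brassica,Rattus),((Corvus,Lutra),(Sinapis,Culex))))))).
From Xenopus up to that node: 5 branches. From Lutra up to the same node: 7 branches. Total: 5 + 7 = 12.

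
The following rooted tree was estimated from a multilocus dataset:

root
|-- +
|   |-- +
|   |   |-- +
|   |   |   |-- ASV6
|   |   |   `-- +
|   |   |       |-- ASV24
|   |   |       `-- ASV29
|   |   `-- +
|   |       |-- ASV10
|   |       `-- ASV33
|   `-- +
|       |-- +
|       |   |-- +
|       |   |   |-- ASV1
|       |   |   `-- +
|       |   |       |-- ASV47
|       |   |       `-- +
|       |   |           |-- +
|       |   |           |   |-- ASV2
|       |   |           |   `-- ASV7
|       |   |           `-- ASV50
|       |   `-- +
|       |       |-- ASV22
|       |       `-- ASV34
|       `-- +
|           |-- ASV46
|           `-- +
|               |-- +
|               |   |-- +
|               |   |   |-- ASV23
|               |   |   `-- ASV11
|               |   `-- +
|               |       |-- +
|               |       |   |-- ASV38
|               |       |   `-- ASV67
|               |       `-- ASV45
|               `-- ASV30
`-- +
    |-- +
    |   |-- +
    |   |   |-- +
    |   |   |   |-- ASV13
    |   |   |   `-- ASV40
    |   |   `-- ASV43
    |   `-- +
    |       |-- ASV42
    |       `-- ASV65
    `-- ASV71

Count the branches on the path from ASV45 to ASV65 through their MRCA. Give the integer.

11

The MRCA of ASV45 and ASV65 is the root of the tree.
From ASV45 up to that node: 7 branches. From ASV65 up to the same node: 4 branches. Total: 7 + 4 = 11.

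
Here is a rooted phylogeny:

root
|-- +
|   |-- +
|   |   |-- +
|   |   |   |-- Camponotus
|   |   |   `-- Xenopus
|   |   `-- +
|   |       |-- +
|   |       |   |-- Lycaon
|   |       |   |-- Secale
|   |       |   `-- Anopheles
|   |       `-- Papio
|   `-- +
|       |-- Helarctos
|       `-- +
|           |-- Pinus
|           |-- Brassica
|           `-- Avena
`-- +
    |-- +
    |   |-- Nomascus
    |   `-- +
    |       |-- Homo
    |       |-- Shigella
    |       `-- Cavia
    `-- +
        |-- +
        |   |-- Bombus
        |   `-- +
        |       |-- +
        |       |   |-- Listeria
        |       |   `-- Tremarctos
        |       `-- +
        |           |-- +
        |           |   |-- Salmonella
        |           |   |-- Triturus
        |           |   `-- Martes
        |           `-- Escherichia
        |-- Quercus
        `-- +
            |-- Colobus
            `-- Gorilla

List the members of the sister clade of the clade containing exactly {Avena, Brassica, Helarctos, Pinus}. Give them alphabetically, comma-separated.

Anopheles, Camponotus, Lycaon, Papio, Secale, Xenopus

The clade containing exactly {Avena, Brassica, Helarctos, Pinus} attaches to the tree at the node subtending (((Camponotus,Xenopus),((Lycaon,Secale,Anopheles),Papio)),(Helarctos,(Pinus,Brassica,Avena))).
The other lineage descending from that same node — the sister group — is ((Camponotus,Xenopus),((Lycaon,Secale,Anopheles),Papio)); its 6 tips in alphabetical order are the answer.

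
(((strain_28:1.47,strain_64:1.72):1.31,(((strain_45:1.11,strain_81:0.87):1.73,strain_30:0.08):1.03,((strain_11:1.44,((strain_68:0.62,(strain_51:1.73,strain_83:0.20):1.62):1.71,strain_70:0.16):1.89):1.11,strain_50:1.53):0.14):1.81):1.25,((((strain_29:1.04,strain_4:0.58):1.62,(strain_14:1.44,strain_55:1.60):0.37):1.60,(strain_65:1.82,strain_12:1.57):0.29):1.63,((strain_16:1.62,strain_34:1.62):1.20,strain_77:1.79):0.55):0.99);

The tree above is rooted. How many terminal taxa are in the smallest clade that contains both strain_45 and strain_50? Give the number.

The MRCA of strain_45 and strain_50 is the node subtending (((strain_45,strain_81),strain_30),((strain_11,((strain_68,(strain_51,strain_83)),strain_70)),strain_50)).
That clade contains 9 terminal taxa: strain_11, strain_30, strain_45, strain_50, strain_51, strain_68, strain_70, strain_81, strain_83.

9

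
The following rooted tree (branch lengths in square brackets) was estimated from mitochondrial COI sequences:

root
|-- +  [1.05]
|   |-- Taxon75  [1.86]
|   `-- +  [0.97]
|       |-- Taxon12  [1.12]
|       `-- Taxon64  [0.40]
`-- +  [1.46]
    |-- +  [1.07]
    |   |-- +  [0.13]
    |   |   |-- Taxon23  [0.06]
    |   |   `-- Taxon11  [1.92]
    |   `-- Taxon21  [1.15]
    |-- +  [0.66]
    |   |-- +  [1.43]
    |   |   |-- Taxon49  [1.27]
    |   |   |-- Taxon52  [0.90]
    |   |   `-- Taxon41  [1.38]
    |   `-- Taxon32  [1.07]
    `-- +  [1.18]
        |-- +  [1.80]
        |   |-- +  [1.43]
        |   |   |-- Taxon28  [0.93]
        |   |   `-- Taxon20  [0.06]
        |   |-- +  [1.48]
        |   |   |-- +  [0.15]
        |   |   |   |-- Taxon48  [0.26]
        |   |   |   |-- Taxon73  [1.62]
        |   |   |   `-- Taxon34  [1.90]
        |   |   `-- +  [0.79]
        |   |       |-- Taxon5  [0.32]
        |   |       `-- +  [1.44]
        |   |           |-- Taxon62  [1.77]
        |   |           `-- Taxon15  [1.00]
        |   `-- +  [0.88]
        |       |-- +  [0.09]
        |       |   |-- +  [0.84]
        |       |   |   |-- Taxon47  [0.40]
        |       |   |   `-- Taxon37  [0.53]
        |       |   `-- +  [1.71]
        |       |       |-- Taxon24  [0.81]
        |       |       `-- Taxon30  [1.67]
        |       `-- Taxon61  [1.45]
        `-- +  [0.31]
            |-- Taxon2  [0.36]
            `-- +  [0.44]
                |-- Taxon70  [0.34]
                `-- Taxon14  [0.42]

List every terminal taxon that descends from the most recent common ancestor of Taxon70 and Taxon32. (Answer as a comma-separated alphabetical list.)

Taxon11, Taxon14, Taxon15, Taxon2, Taxon20, Taxon21, Taxon23, Taxon24, Taxon28, Taxon30, Taxon32, Taxon34, Taxon37, Taxon41, Taxon47, Taxon48, Taxon49, Taxon5, Taxon52, Taxon61, Taxon62, Taxon70, Taxon73

Tracing Taxon70: it sits inside (Taxon70,Taxon14).
Tracing Taxon32: it sits inside ((Taxon49,Taxon52,Taxon41),Taxon32).
The smallest clade enclosing both is (((Taxon23,Taxon11),Taxon21),((Taxon49,Taxon52,Taxon41),Taxon32),(((Taxon28,Taxon20),((Taxon48,Taxon73,Taxon34),(Taxon5,(Taxon62,Taxon15))),(((Taxon47,Taxon37),(Taxon24,Taxon30)),Taxon61)),(Taxon2,(Taxon70,Taxon14)))); the answer is its 23 terminal taxa in alphabetical order.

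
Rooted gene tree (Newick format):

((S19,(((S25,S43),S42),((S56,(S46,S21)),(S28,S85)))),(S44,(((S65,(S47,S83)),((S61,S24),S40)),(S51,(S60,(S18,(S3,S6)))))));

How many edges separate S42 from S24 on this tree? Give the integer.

10

The MRCA of S42 and S24 is the root of the tree.
From S42 up to that node: 4 branches. From S24 up to the same node: 6 branches. Total: 4 + 6 = 10.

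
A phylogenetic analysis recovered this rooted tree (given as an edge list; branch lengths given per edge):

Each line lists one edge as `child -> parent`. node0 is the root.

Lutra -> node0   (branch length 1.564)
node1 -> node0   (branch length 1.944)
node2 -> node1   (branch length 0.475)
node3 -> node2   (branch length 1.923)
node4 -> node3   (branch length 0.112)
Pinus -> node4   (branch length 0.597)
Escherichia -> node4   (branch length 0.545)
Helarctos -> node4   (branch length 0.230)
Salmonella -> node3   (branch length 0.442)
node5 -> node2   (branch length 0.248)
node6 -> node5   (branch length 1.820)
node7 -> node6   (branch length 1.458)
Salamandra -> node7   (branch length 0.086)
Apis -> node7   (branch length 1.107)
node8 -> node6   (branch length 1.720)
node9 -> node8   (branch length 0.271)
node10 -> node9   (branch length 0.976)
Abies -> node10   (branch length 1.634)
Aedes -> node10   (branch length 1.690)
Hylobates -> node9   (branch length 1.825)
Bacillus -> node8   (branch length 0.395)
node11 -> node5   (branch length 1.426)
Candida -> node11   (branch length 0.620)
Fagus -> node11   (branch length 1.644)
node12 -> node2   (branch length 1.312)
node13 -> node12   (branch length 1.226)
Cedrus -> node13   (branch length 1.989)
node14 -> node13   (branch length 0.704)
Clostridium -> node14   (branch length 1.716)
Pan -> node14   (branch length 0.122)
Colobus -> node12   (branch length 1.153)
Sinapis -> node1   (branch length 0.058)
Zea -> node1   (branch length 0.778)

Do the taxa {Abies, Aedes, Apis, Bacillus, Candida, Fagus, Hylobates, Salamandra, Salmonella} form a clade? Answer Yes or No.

No

The MRCA of the listed taxa subtends (((Pinus,Escherichia,Helarctos),Salmonella),(((Salamandra,Apis),(((Abies,Aedes),Hylobates),Bacillus)),(Candida,Fagus)),((Cedrus,(Clostridium,Pan)),Colobus)).
That clade also contains Cedrus, Clostridium, Colobus, Escherichia, Helarctos, Pan, Pinus, which are not in the proposed group, so the group is not monophyletic.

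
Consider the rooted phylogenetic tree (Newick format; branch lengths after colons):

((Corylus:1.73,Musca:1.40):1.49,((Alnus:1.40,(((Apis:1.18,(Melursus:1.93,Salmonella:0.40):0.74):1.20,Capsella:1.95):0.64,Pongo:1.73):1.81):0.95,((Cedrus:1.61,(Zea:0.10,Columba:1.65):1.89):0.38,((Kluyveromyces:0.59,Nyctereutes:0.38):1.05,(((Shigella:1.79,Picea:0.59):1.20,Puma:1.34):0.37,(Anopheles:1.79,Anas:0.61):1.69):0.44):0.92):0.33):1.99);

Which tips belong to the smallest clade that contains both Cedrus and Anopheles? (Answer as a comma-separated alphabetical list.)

Anas, Anopheles, Cedrus, Columba, Kluyveromyces, Nyctereutes, Picea, Puma, Shigella, Zea

Tracing Cedrus: it sits inside (Cedrus,(Zea,Columba)).
Tracing Anopheles: it sits inside (Anopheles,Anas).
The smallest clade enclosing both is ((Cedrus,(Zea,Columba)),((Kluyveromyces,Nyctereutes),(((Shigella,Picea),Puma),(Anopheles,Anas)))); the answer is its 10 terminal taxa in alphabetical order.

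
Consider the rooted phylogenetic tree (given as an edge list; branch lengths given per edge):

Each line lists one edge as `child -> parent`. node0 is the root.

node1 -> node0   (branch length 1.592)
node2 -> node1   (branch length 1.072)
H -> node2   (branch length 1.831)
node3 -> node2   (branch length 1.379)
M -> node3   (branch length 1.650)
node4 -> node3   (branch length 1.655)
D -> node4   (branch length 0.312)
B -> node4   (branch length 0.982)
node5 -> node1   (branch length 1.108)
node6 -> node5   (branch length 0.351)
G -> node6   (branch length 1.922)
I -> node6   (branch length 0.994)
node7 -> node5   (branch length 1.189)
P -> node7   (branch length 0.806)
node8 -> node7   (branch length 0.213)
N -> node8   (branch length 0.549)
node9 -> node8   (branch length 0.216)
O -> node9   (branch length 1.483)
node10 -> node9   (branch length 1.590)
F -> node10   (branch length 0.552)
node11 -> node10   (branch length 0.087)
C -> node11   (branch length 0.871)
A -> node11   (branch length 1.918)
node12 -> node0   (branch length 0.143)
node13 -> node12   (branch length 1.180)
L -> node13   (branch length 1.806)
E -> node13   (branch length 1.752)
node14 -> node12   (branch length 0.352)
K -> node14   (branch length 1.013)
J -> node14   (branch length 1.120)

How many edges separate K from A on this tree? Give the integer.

11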